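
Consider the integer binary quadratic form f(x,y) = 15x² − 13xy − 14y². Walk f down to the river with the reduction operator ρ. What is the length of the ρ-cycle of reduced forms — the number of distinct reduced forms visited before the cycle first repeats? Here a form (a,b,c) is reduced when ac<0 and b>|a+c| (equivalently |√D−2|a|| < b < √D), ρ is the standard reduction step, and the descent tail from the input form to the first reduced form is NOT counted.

D = 1009, ⌊√D⌋ = 31
descent: ρ → (-14,13,15)  [lands on river]
river: ρ → (15,17,-12)
river: ρ → (-12,31,1)
river: ρ → (1,31,-12)
river: ρ → (-12,17,15)
river: ρ → (15,13,-14)
river: ρ → (-14,15,14)
river: ρ → (14,13,-15)
river: ρ → (-15,17,12)
river: ρ → (12,31,-1)
river: ρ → (-1,31,12)
river: ρ → (12,17,-15)
river: ρ → (-15,13,14)
river: ρ → (14,15,-14)
ρ-cycle length = 14 (tail of 1 descent step not counted)

14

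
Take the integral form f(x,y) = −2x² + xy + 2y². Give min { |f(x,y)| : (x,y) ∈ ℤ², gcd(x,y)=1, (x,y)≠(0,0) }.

river: ρ → (2,3,-1)
river: ρ → (-1,3,2)
river: ρ → (2,1,-2)
river: ρ → (-2,3,1)
river: ρ → (1,3,-2)
river: ρ → (-2,1,2)
closes: descent 0, river 6
min |a| on river = 1

1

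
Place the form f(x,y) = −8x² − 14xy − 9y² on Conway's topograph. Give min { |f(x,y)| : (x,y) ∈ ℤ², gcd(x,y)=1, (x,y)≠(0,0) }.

translate: b→-2 (≡14 mod 16), so (8,14,9)→(8,-2,3)
flip: (8,-2,3)→(3,2,8)
reduced (well bottom): (3,2,8) with a≤c, −a<b≤a
well minimum |f| = |-3| = 3 (negative-definite)

3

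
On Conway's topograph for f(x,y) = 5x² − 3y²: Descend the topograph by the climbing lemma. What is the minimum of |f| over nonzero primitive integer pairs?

descent: ρ → (-3,6,2)  [lands on river]
river: ρ → (2,6,-3)
closes: descent 1, river 2
min |a| on river = 2

2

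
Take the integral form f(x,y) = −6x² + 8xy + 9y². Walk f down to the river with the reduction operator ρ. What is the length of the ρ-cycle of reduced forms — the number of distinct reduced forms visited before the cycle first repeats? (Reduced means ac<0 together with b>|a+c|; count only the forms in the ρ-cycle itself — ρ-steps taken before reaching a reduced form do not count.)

D = 280, ⌊√D⌋ = 16
river: ρ → (9,10,-5)
river: ρ → (-5,10,9)
river: ρ → (9,8,-6)
river: ρ → (-6,16,1)
river: ρ → (1,16,-6)
river: ρ → (-6,8,9)
ρ-cycle length = 6 (tail of 0 descent steps not counted)

6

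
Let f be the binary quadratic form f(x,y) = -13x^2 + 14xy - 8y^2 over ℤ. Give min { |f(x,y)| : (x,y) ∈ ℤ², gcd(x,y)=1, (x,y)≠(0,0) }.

translate: b→12 (≡-14 mod 26), so (13,-14,8)→(13,12,7)
flip: (13,12,7)→(7,-12,13)
translate: b→2 (≡-12 mod 14), so (7,-12,13)→(7,2,8)
reduced (well bottom): (7,2,8) with a≤c, −a<b≤a
well minimum |f| = |-7| = 7 (negative-definite)

7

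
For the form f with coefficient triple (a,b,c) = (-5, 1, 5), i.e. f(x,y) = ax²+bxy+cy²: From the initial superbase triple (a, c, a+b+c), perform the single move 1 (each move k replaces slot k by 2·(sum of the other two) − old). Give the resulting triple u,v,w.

start (-5,5,1) = (f(1,0),f(0,1),f(1,1))
replace slot 1: 2·(5+1) − (-5) = 17 → (17,5,1)

17,5,1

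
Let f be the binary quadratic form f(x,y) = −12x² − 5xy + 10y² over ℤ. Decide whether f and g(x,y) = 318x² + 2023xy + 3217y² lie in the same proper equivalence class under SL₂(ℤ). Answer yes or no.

D₁ = 505, D₂ = 505
river cycle of f (length 8): (10, 5, -12), (-12, 19, 3), (3, 17, -18), (-18, 19, 2), (2, 21, -8), (-8, 11, 12), (12, 13, -7), (-7, 15, 10)
river cycle of g (length 8): (10, 5, -12), (-12, 19, 3), (3, 17, -18), (-18, 19, 2), (2, 21, -8), (-8, 11, 12), (12, 13, -7), (-7, 15, 10)
cycles coincide ⇒ equivalent

yes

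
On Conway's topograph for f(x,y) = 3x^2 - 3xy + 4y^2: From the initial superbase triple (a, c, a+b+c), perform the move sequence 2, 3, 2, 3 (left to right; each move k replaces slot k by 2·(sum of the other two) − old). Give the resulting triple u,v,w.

start (3,4,4) = (f(1,0),f(0,1),f(1,1))
replace slot 2: 2·(3+4) − 4 = 10 → (3,10,4)
replace slot 3: 2·(3+10) − 4 = 22 → (3,10,22)
replace slot 2: 2·(3+22) − 10 = 40 → (3,40,22)
replace slot 3: 2·(3+40) − 22 = 64 → (3,40,64)

3,40,64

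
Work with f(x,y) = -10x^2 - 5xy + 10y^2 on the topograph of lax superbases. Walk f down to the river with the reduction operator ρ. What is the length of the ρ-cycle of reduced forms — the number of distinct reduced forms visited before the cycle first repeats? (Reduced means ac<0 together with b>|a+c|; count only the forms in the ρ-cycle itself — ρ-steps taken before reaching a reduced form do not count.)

D = 425, ⌊√D⌋ = 20
descent: ρ → (10,5,-10)  [lands on river]
river: ρ → (-10,15,5)
river: ρ → (5,15,-10)
river: ρ → (-10,5,10)
river: ρ → (10,15,-5)
river: ρ → (-5,15,10)
ρ-cycle length = 6 (tail of 1 descent step not counted)

6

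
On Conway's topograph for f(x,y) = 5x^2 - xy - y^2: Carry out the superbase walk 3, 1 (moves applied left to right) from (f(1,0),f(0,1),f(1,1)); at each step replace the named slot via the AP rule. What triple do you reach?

start (5,-1,3) = (f(1,0),f(0,1),f(1,1))
replace slot 3: 2·(5+(-1)) − 3 = 5 → (5,-1,5)
replace slot 1: 2·((-1)+5) − 5 = 3 → (3,-1,5)

3,-1,5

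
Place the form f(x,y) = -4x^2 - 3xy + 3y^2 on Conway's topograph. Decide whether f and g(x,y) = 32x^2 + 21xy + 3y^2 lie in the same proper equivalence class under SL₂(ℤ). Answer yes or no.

D₁ = 57, D₂ = 57
river cycle of f (length 6): (3, 3, -4), (-4, 5, 2), (2, 7, -1), (-1, 7, 2), (2, 5, -4), (-4, 3, 3)
river cycle of g (length 6): (3, 3, -4), (-4, 5, 2), (2, 7, -1), (-1, 7, 2), (2, 5, -4), (-4, 3, 3)
cycles coincide ⇒ equivalent

yes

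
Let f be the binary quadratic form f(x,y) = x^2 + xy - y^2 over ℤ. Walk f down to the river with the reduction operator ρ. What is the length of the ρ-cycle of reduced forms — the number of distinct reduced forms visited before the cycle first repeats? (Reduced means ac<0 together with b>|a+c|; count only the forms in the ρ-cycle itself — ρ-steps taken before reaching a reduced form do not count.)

D = 5, ⌊√D⌋ = 2
river: ρ → (-1,1,1)
river: ρ → (1,1,-1)
ρ-cycle length = 2 (tail of 0 descent steps not counted)

2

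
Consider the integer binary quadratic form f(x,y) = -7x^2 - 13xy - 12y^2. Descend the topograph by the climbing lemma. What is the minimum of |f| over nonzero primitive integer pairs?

translate: b→-1 (≡13 mod 14), so (7,13,12)→(7,-1,6)
flip: (7,-1,6)→(6,1,7)
reduced (well bottom): (6,1,7) with a≤c, −a<b≤a
well minimum |f| = |-6| = 6 (negative-definite)

6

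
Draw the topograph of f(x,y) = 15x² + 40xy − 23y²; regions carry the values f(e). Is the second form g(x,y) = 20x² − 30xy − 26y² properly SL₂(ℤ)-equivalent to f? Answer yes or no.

D₁ = 2980, D₂ = 2980
river cycle of f (length 14): (-23, 52, 3), (3, 50, -40), (-40, 30, 13), (13, 48, -13), (-13, 30, 40), (40, 50, -3), (-3, 52, 23), (23, 40, -15), (-15, 50, 8), (8, 46, -27), … (4 more)
river cycle of g (length 18): (-26, 30, 20), (20, 50, -6), (-6, 46, 36), (36, 26, -16), (-16, 38, 24), (24, 10, -30), (-30, 50, 4), (4, 54, -4), (-4, 50, 30), (30, 10, -24), … (8 more)
cycles differ ⇒ inequivalent

no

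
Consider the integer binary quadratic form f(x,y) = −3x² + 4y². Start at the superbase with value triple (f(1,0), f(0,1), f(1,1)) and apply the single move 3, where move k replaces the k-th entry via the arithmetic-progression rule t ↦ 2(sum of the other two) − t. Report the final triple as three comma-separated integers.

start (-3,4,1) = (f(1,0),f(0,1),f(1,1))
replace slot 3: 2·((-3)+4) − 1 = 1 → (-3,4,1)

-3,4,1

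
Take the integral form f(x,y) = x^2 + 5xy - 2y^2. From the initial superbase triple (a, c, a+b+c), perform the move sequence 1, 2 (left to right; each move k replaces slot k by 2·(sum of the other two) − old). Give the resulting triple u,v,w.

start (1,-2,4) = (f(1,0),f(0,1),f(1,1))
replace slot 1: 2·((-2)+4) − 1 = 3 → (3,-2,4)
replace slot 2: 2·(3+4) − (-2) = 16 → (3,16,4)

3,16,4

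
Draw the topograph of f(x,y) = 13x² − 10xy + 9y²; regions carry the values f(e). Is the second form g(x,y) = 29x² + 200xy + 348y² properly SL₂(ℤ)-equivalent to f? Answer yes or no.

D₁ = -368, D₂ = -368
f: flip: (13,-10,9)→(9,10,13)
f: translate: b→-8 (≡10 mod 18), so (9,10,13)→(9,-8,12)
f: reduced (well bottom): (9,-8,12) with a≤c, −a<b≤a
g: translate: b→26 (≡200 mod 58), so (29,200,348)→(29,26,9)
g: flip: (29,26,9)→(9,-26,29)
g: translate: b→-8 (≡-26 mod 18), so (9,-26,29)→(9,-8,12)
g: reduced (well bottom): (9,-8,12) with a≤c, −a<b≤a
reduced forms (9, -8, 12) vs (9, -8, 12) ⇒ equivalent

yes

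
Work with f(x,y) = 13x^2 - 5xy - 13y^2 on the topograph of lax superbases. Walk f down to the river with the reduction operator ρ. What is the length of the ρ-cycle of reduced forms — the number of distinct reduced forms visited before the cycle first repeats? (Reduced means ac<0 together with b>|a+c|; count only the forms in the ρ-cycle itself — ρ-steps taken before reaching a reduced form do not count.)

D = 701, ⌊√D⌋ = 26
descent: ρ → (-13,5,13)  [lands on river]
river: ρ → (13,21,-5)
river: ρ → (-5,19,17)
river: ρ → (17,15,-7)
river: ρ → (-7,13,19)
river: ρ → (19,25,-1)
river: ρ → (-1,25,19)
river: ρ → (19,13,-7)
river: ρ → (-7,15,17)
river: ρ → (17,19,-5)
river: ρ → (-5,21,13)
river: ρ → (13,5,-13)
river: ρ → (-13,21,5)
river: ρ → (5,19,-17)
river: ρ → (-17,15,7)
river: ρ → (7,13,-19)
river: ρ → (-19,25,1)
river: ρ → (1,25,-19)
river: ρ → (-19,13,7)
river: ρ → (7,15,-17)
river: ρ → (-17,19,5)
river: ρ → (5,21,-13)
ρ-cycle length = 22 (tail of 1 descent step not counted)

22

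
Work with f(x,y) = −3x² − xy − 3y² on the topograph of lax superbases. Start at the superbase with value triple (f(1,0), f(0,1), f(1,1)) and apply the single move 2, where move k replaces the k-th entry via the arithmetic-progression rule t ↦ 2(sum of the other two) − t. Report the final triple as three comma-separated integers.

start (-3,-3,-7) = (f(1,0),f(0,1),f(1,1))
replace slot 2: 2·((-3)+(-7)) − (-3) = -17 → (-3,-17,-7)

-3,-17,-7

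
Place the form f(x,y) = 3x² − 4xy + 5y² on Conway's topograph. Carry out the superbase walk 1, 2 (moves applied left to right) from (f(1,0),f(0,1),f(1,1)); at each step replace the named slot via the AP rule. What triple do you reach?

start (3,5,4) = (f(1,0),f(0,1),f(1,1))
replace slot 1: 2·(5+4) − 3 = 15 → (15,5,4)
replace slot 2: 2·(15+4) − 5 = 33 → (15,33,4)

15,33,4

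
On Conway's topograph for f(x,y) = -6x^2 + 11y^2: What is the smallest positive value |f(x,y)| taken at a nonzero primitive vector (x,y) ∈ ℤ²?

descent: ρ → (11,0,-6)
descent: ρ → (-6,12,5)  [lands on river]
river: ρ → (5,8,-10)
river: ρ → (-10,12,3)
river: ρ → (3,12,-10)
river: ρ → (-10,8,5)
river: ρ → (5,12,-6)
closes: descent 2, river 6
min |a| on river = 3

3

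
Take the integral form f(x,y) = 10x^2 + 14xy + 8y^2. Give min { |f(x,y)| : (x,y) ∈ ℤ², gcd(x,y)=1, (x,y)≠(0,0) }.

translate: b→-6 (≡14 mod 20), so (10,14,8)→(10,-6,4)
flip: (10,-6,4)→(4,6,10)
translate: b→-2 (≡6 mod 8), so (4,6,10)→(4,-2,8)
reduced (well bottom): (4,-2,8) with a≤c, −a<b≤a
well minimum = a = 4

4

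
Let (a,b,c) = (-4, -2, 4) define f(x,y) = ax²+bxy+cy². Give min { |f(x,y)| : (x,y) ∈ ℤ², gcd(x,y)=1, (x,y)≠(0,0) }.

descent: ρ → (4,2,-4)  [lands on river]
river: ρ → (-4,6,2)
river: ρ → (2,6,-4)
river: ρ → (-4,2,4)
river: ρ → (4,6,-2)
river: ρ → (-2,6,4)
closes: descent 1, river 6
min |a| on river = 2

2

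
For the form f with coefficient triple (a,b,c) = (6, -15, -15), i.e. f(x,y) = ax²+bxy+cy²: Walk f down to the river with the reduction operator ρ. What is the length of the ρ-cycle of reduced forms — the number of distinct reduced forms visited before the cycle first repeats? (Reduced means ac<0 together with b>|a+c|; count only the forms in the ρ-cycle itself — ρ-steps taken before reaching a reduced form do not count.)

D = 585, ⌊√D⌋ = 24
descent: ρ → (-15,15,6)  [lands on river]
river: ρ → (6,21,-6)
river: ρ → (-6,15,15)
river: ρ → (15,15,-6)
river: ρ → (-6,21,6)
river: ρ → (6,15,-15)
ρ-cycle length = 6 (tail of 1 descent step not counted)

6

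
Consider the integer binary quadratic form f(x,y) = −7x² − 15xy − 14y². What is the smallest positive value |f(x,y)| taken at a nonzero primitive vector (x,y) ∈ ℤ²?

translate: b→1 (≡15 mod 14), so (7,15,14)→(7,1,6)
flip: (7,1,6)→(6,-1,7)
reduced (well bottom): (6,-1,7) with a≤c, −a<b≤a
well minimum |f| = |-6| = 6 (negative-definite)

6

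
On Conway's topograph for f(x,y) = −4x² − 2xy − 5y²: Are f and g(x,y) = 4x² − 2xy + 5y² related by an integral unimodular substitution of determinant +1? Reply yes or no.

D₁ = -76, D₂ = -76
f is negative-definite; reduce −f:
−f: reduced (well bottom): (4,2,5) with a≤c, −a<b≤a
flip sign back: reduced form of f is (-4,-2,-5)
g: reduced (well bottom): (4,-2,5) with a≤c, −a<b≤a
reduced forms (-4, -2, -5) vs (4, -2, 5) ⇒ inequivalent

no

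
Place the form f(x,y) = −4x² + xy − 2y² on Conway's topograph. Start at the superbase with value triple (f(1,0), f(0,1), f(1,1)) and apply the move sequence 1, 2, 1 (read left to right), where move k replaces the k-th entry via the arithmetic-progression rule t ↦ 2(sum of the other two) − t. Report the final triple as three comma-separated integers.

start (-4,-2,-5) = (f(1,0),f(0,1),f(1,1))
replace slot 1: 2·((-2)+(-5)) − (-4) = -10 → (-10,-2,-5)
replace slot 2: 2·((-10)+(-5)) − (-2) = -28 → (-10,-28,-5)
replace slot 1: 2·((-28)+(-5)) − (-10) = -56 → (-56,-28,-5)

-56,-28,-5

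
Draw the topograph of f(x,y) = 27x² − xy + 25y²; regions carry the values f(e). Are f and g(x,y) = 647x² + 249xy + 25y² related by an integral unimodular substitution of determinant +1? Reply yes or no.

D₁ = -2699, D₂ = -2699
f: flip: (27,-1,25)→(25,1,27)
f: reduced (well bottom): (25,1,27) with a≤c, −a<b≤a
g: flip: (647,249,25)→(25,-249,647)
g: translate: b→1 (≡-249 mod 50), so (25,-249,647)→(25,1,27)
g: reduced (well bottom): (25,1,27) with a≤c, −a<b≤a
reduced forms (25, 1, 27) vs (25, 1, 27) ⇒ equivalent

yes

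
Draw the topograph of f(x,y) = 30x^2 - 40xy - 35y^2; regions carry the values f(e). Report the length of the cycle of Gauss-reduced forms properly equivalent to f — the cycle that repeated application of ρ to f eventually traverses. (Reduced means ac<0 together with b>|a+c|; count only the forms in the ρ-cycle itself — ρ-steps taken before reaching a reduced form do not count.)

D = 5800, ⌊√D⌋ = 76
descent: ρ → (-35,40,30)  [lands on river]
river: ρ → (30,20,-45)
river: ρ → (-45,70,5)
river: ρ → (5,70,-45)
river: ρ → (-45,20,30)
river: ρ → (30,40,-35)
river: ρ → (-35,30,35)
river: ρ → (35,40,-30)
river: ρ → (-30,20,45)
river: ρ → (45,70,-5)
river: ρ → (-5,70,45)
river: ρ → (45,20,-30)
river: ρ → (-30,40,35)
river: ρ → (35,30,-35)
ρ-cycle length = 14 (tail of 1 descent step not counted)

14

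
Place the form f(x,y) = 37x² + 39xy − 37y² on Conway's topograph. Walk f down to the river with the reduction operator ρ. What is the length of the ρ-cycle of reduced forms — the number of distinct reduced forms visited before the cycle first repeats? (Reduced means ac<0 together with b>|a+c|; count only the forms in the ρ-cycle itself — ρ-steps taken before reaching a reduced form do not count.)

D = 6997, ⌊√D⌋ = 83
river: ρ → (-37,35,39)
river: ρ → (39,43,-33)
river: ρ → (-33,23,49)
river: ρ → (49,75,-7)
river: ρ → (-7,79,27)
river: ρ → (27,83,-1)
river: ρ → (-1,83,27)
river: ρ → (27,79,-7)
river: ρ → (-7,75,49)
river: ρ → (49,23,-33)
river: ρ → (-33,43,39)
river: ρ → (39,35,-37)
river: ρ → (-37,39,37)
river: ρ → (37,35,-39)
river: ρ → (-39,43,33)
river: ρ → (33,23,-49)
river: ρ → (-49,75,7)
river: ρ → (7,79,-27)
river: ρ → (-27,83,1)
river: ρ → (1,83,-27)
river: ρ → (-27,79,7)
river: ρ → (7,75,-49)
river: ρ → (-49,23,33)
river: ρ → (33,43,-39)
river: ρ → (-39,35,37)
river: ρ → (37,39,-37)
ρ-cycle length = 26 (tail of 0 descent steps not counted)

26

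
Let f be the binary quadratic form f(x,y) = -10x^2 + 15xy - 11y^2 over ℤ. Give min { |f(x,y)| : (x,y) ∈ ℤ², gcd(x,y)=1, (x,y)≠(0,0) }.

translate: b→5 (≡-15 mod 20), so (10,-15,11)→(10,5,6)
flip: (10,5,6)→(6,-5,10)
reduced (well bottom): (6,-5,10) with a≤c, −a<b≤a
well minimum |f| = |-6| = 6 (negative-definite)

6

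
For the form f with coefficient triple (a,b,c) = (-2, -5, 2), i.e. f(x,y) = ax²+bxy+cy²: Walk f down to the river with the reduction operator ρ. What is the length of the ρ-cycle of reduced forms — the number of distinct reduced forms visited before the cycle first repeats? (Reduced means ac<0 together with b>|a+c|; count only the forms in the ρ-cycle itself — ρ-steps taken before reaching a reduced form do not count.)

D = 41, ⌊√D⌋ = 6
descent: ρ → (2,5,-2)  [lands on river]
river: ρ → (-2,3,4)
river: ρ → (4,5,-1)
river: ρ → (-1,5,4)
river: ρ → (4,3,-2)
river: ρ → (-2,5,2)
river: ρ → (2,3,-4)
river: ρ → (-4,5,1)
river: ρ → (1,5,-4)
river: ρ → (-4,3,2)
ρ-cycle length = 10 (tail of 1 descent step not counted)

10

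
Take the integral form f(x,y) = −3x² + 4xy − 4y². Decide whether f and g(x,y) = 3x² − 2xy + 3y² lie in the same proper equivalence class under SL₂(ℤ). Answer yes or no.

D₁ = -32, D₂ = -32
f is negative-definite; reduce −f:
−f: translate: b→2 (≡-4 mod 6), so (3,-4,4)→(3,2,3)
−f: reduced (well bottom): (3,2,3) with a≤c, −a<b≤a
flip sign back: reduced form of f is (-3,-2,-3)
g: flip: (3,-2,3)→(3,2,3)
g: reduced (well bottom): (3,2,3) with a≤c, −a<b≤a
reduced forms (-3, -2, -3) vs (3, 2, 3) ⇒ inequivalent

no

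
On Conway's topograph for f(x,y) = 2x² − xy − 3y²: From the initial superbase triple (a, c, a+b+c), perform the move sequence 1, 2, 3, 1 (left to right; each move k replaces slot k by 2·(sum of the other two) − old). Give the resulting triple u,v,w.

start (2,-3,-2) = (f(1,0),f(0,1),f(1,1))
replace slot 1: 2·((-3)+(-2)) − 2 = -12 → (-12,-3,-2)
replace slot 2: 2·((-12)+(-2)) − (-3) = -25 → (-12,-25,-2)
replace slot 3: 2·((-12)+(-25)) − (-2) = -72 → (-12,-25,-72)
replace slot 1: 2·((-25)+(-72)) − (-12) = -182 → (-182,-25,-72)

-182,-25,-72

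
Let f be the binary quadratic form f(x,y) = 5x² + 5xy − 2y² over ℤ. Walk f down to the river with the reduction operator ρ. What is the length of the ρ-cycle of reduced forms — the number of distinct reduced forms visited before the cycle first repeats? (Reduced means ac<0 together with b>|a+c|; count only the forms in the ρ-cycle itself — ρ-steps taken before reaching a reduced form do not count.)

D = 65, ⌊√D⌋ = 8
river: ρ → (-2,7,2)
river: ρ → (2,5,-5)
river: ρ → (-5,5,2)
river: ρ → (2,7,-2)
river: ρ → (-2,5,5)
river: ρ → (5,5,-2)
ρ-cycle length = 6 (tail of 0 descent steps not counted)

6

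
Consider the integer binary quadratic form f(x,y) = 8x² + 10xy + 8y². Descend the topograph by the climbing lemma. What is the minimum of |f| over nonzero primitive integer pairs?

translate: b→-6 (≡10 mod 16), so (8,10,8)→(8,-6,6)
flip: (8,-6,6)→(6,6,8)
reduced (well bottom): (6,6,8) with a≤c, −a<b≤a
well minimum = a = 6

6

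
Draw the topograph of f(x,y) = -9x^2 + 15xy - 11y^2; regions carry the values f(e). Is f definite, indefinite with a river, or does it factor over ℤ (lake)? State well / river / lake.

D = b²−4ac = 15² − 4·(-9)·(-11) = -171
D < 0 ⇒ definite ⇒ every region one sign ⇒ single well

well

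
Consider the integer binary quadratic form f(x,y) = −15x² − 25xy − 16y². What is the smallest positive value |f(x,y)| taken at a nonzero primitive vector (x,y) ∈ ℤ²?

translate: b→-5 (≡25 mod 30), so (15,25,16)→(15,-5,6)
flip: (15,-5,6)→(6,5,15)
reduced (well bottom): (6,5,15) with a≤c, −a<b≤a
well minimum |f| = |-6| = 6 (negative-definite)

6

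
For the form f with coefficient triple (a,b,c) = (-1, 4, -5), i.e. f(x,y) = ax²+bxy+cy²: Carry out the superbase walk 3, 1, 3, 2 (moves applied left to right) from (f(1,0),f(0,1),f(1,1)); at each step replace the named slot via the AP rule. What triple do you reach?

start (-1,-5,-2) = (f(1,0),f(0,1),f(1,1))
replace slot 3: 2·((-1)+(-5)) − (-2) = -10 → (-1,-5,-10)
replace slot 1: 2·((-5)+(-10)) − (-1) = -29 → (-29,-5,-10)
replace slot 3: 2·((-29)+(-5)) − (-10) = -58 → (-29,-5,-58)
replace slot 2: 2·((-29)+(-58)) − (-5) = -169 → (-29,-169,-58)

-29,-169,-58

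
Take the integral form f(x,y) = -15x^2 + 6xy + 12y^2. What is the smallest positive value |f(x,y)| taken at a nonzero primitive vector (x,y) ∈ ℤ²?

river: ρ → (12,18,-9)
river: ρ → (-9,18,12)
river: ρ → (12,6,-15)
river: ρ → (-15,24,3)
river: ρ → (3,24,-15)
river: ρ → (-15,6,12)
closes: descent 0, river 6
min |a| on river = 3

3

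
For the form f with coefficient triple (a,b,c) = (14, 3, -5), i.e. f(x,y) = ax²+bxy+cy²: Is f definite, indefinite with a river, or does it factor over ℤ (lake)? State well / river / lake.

D = b²−4ac = 3² − 4·14·(-5) = 289
D = 17² is a perfect square ⇒ form factors over ℤ ⇒ lakes

lake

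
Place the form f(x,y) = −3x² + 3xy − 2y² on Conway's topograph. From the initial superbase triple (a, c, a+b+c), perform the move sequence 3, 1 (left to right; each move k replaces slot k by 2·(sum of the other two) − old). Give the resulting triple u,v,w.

start (-3,-2,-2) = (f(1,0),f(0,1),f(1,1))
replace slot 3: 2·((-3)+(-2)) − (-2) = -8 → (-3,-2,-8)
replace slot 1: 2·((-2)+(-8)) − (-3) = -17 → (-17,-2,-8)

-17,-2,-8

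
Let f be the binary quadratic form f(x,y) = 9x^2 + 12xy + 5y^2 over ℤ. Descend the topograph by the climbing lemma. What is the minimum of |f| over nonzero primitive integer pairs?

translate: b→-6 (≡12 mod 18), so (9,12,5)→(9,-6,2)
flip: (9,-6,2)→(2,6,9)
translate: b→2 (≡6 mod 4), so (2,6,9)→(2,2,5)
reduced (well bottom): (2,2,5) with a≤c, −a<b≤a
well minimum = a = 2

2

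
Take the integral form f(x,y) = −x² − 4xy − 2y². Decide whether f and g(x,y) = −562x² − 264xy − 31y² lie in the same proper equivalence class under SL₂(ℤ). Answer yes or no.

D₁ = 8, D₂ = 8
river cycle of f (length 2): (1, 2, -1), (-1, 2, 1)
river cycle of g (length 2): (1, 2, -1), (-1, 2, 1)
cycles coincide ⇒ equivalent

yes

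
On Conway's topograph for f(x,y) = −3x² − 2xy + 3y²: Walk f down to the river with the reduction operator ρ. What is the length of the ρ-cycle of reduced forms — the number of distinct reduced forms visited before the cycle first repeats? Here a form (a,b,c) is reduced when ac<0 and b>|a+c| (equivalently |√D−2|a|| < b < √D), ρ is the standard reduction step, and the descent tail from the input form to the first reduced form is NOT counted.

D = 40, ⌊√D⌋ = 6
descent: ρ → (3,2,-3)  [lands on river]
river: ρ → (-3,4,2)
river: ρ → (2,4,-3)
river: ρ → (-3,2,3)
river: ρ → (3,4,-2)
river: ρ → (-2,4,3)
ρ-cycle length = 6 (tail of 1 descent step not counted)

6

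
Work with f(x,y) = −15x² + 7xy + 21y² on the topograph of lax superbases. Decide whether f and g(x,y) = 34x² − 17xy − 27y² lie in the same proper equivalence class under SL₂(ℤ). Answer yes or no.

D₁ = 1309, D₂ = 3961
discriminants differ ⇒ not SL₂(ℤ)-equivalent

no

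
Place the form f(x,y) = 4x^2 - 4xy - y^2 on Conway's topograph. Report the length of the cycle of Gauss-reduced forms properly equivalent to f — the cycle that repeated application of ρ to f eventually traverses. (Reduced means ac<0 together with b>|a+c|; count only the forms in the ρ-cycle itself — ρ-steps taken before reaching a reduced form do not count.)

D = 32, ⌊√D⌋ = 5
descent: ρ → (-1,4,4)  [lands on river]
river: ρ → (4,4,-1)
ρ-cycle length = 2 (tail of 1 descent step not counted)

2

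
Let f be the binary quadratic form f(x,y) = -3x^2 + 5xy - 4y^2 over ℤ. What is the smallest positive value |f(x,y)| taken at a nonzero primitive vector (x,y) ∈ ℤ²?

translate: b→1 (≡-5 mod 6), so (3,-5,4)→(3,1,2)
flip: (3,1,2)→(2,-1,3)
reduced (well bottom): (2,-1,3) with a≤c, −a<b≤a
well minimum |f| = |-2| = 2 (negative-definite)

2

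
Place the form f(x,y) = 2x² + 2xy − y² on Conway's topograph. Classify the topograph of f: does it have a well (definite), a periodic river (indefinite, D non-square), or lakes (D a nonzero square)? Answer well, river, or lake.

D = b²−4ac = 2² − 4·2·(-1) = 12
D > 0 non-square ⇒ indefinite ⇒ periodic river

river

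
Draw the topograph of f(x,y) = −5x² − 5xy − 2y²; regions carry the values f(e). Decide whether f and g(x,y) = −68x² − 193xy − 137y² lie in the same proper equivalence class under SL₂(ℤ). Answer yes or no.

D₁ = -15, D₂ = -15
f is negative-definite; reduce −f:
−f: flip: (5,5,2)→(2,-5,5)
−f: translate: b→-1 (≡-5 mod 4), so (2,-5,5)→(2,-1,2)
−f: flip: (2,-1,2)→(2,1,2)
−f: reduced (well bottom): (2,1,2) with a≤c, −a<b≤a
flip sign back: reduced form of f is (-2,-1,-2)
g is negative-definite; reduce −g:
−g: translate: b→57 (≡193 mod 136), so (68,193,137)→(68,57,12)
−g: flip: (68,57,12)→(12,-57,68)
−g: translate: b→-9 (≡-57 mod 24), so (12,-57,68)→(12,-9,2)
−g: flip: (12,-9,2)→(2,9,12)
−g: translate: b→1 (≡9 mod 4), so (2,9,12)→(2,1,2)
−g: reduced (well bottom): (2,1,2) with a≤c, −a<b≤a
flip sign back: reduced form of g is (-2,-1,-2)
reduced forms (-2, -1, -2) vs (-2, -1, -2) ⇒ equivalent

yes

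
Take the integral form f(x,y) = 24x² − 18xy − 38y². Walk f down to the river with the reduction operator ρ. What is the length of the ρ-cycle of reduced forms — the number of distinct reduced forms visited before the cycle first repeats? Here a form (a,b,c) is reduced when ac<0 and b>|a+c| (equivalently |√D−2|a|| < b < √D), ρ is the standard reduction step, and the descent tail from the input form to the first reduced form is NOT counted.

D = 3972, ⌊√D⌋ = 63
descent: ρ → (-38,18,24)  [lands on river]
river: ρ → (24,30,-32)
river: ρ → (-32,34,22)
river: ρ → (22,54,-12)
river: ρ → (-12,42,46)
river: ρ → (46,50,-8)
river: ρ → (-8,62,4)
river: ρ → (4,58,-38)
ρ-cycle length = 8 (tail of 1 descent step not counted)

8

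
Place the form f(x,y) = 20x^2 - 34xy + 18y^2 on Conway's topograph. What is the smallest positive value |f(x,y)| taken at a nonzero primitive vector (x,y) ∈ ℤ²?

translate: b→6 (≡-34 mod 40), so (20,-34,18)→(20,6,4)
flip: (20,6,4)→(4,-6,20)
translate: b→2 (≡-6 mod 8), so (4,-6,20)→(4,2,18)
reduced (well bottom): (4,2,18) with a≤c, −a<b≤a
well minimum = a = 4

4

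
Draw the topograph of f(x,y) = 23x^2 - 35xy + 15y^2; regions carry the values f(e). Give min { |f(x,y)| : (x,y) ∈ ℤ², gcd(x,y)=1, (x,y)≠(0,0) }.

translate: b→11 (≡-35 mod 46), so (23,-35,15)→(23,11,3)
flip: (23,11,3)→(3,-11,23)
translate: b→1 (≡-11 mod 6), so (3,-11,23)→(3,1,13)
reduced (well bottom): (3,1,13) with a≤c, −a<b≤a
well minimum = a = 3

3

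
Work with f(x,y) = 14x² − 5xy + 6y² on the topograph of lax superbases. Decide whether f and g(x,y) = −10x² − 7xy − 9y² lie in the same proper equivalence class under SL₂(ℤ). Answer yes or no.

D₁ = -311, D₂ = -311
f: flip: (14,-5,6)→(6,5,14)
f: reduced (well bottom): (6,5,14) with a≤c, −a<b≤a
g is negative-definite; reduce −g:
−g: flip: (10,7,9)→(9,-7,10)
−g: reduced (well bottom): (9,-7,10) with a≤c, −a<b≤a
flip sign back: reduced form of g is (-9,7,-10)
reduced forms (6, 5, 14) vs (-9, 7, -10) ⇒ inequivalent

no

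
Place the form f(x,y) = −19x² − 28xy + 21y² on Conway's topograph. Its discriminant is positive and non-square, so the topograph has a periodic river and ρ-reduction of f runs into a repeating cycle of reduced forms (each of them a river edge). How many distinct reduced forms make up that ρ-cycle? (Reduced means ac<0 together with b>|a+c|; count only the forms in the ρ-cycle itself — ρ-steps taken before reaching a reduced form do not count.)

D = 2380, ⌊√D⌋ = 48
descent: ρ → (21,28,-19)  [lands on river]
river: ρ → (-19,48,1)
river: ρ → (1,48,-19)
river: ρ → (-19,28,21)
river: ρ → (21,14,-26)
river: ρ → (-26,38,9)
river: ρ → (9,34,-34)
river: ρ → (-34,34,9)
river: ρ → (9,38,-26)
river: ρ → (-26,14,21)
ρ-cycle length = 10 (tail of 1 descent step not counted)

10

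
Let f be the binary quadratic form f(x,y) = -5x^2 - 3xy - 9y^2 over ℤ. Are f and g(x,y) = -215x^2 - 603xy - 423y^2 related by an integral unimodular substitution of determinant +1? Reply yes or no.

D₁ = -171, D₂ = -171
f is negative-definite; reduce −f:
−f: reduced (well bottom): (5,3,9) with a≤c, −a<b≤a
flip sign back: reduced form of f is (-5,-3,-9)
g is negative-definite; reduce −g:
−g: translate: b→173 (≡603 mod 430), so (215,603,423)→(215,173,35)
−g: flip: (215,173,35)→(35,-173,215)
−g: translate: b→-33 (≡-173 mod 70), so (35,-173,215)→(35,-33,9)
−g: flip: (35,-33,9)→(9,33,35)
−g: translate: b→-3 (≡33 mod 18), so (9,33,35)→(9,-3,5)
−g: flip: (9,-3,5)→(5,3,9)
−g: reduced (well bottom): (5,3,9) with a≤c, −a<b≤a
flip sign back: reduced form of g is (-5,-3,-9)
reduced forms (-5, -3, -9) vs (-5, -3, -9) ⇒ equivalent

yes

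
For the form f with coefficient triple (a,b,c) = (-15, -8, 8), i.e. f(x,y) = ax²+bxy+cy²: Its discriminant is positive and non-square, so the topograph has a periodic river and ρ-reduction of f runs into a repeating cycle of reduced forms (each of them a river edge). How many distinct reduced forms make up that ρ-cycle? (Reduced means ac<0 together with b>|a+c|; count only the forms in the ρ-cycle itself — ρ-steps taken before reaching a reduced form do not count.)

D = 544, ⌊√D⌋ = 23
descent: ρ → (8,8,-15)  [lands on river]
river: ρ → (-15,22,1)
river: ρ → (1,22,-15)
river: ρ → (-15,8,8)
ρ-cycle length = 4 (tail of 1 descent step not counted)

4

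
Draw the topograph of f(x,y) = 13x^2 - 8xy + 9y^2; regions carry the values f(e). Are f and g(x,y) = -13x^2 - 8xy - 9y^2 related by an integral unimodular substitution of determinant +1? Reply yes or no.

D₁ = -404, D₂ = -404
f: flip: (13,-8,9)→(9,8,13)
f: reduced (well bottom): (9,8,13) with a≤c, −a<b≤a
g is negative-definite; reduce −g:
−g: flip: (13,8,9)→(9,-8,13)
−g: reduced (well bottom): (9,-8,13) with a≤c, −a<b≤a
flip sign back: reduced form of g is (-9,8,-13)
reduced forms (9, 8, 13) vs (-9, 8, -13) ⇒ inequivalent

no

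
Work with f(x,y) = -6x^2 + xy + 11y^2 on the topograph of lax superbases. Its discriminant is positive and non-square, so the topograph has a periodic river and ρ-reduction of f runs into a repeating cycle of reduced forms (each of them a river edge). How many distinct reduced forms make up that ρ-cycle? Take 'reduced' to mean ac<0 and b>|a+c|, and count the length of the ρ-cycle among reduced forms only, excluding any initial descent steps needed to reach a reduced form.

D = 265, ⌊√D⌋ = 16
descent: ρ → (11,-1,-6)
descent: ρ → (-6,13,4)  [lands on river]
river: ρ → (4,11,-9)
river: ρ → (-9,7,6)
river: ρ → (6,5,-10)
river: ρ → (-10,15,1)
river: ρ → (1,15,-10)
river: ρ → (-10,5,6)
river: ρ → (6,7,-9)
river: ρ → (-9,11,4)
river: ρ → (4,13,-6)
river: ρ → (-6,11,6)
river: ρ → (6,13,-4)
river: ρ → (-4,11,9)
river: ρ → (9,7,-6)
river: ρ → (-6,5,10)
river: ρ → (10,15,-1)
river: ρ → (-1,15,10)
river: ρ → (10,5,-6)
river: ρ → (-6,7,9)
river: ρ → (9,11,-4)
river: ρ → (-4,13,6)
river: ρ → (6,11,-6)
ρ-cycle length = 22 (tail of 2 descent steps not counted)

22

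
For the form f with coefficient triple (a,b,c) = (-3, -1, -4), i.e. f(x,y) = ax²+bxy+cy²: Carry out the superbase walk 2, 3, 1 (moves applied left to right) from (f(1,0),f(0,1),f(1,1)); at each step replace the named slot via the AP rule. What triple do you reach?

start (-3,-4,-8) = (f(1,0),f(0,1),f(1,1))
replace slot 2: 2·((-3)+(-8)) − (-4) = -18 → (-3,-18,-8)
replace slot 3: 2·((-3)+(-18)) − (-8) = -34 → (-3,-18,-34)
replace slot 1: 2·((-18)+(-34)) − (-3) = -101 → (-101,-18,-34)

-101,-18,-34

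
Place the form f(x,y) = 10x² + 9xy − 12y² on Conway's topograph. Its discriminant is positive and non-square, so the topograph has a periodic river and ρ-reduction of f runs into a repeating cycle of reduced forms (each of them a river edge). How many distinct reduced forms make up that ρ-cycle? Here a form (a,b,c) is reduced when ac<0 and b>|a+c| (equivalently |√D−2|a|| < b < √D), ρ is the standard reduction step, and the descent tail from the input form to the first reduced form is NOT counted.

D = 561, ⌊√D⌋ = 23
river: ρ → (-12,15,7)
river: ρ → (7,13,-14)
river: ρ → (-14,15,6)
river: ρ → (6,21,-5)
river: ρ → (-5,19,10)
river: ρ → (10,21,-3)
river: ρ → (-3,21,10)
river: ρ → (10,19,-5)
river: ρ → (-5,21,6)
river: ρ → (6,15,-14)
river: ρ → (-14,13,7)
river: ρ → (7,15,-12)
river: ρ → (-12,9,10)
river: ρ → (10,11,-11)
river: ρ → (-11,11,10)
river: ρ → (10,9,-12)
ρ-cycle length = 16 (tail of 0 descent steps not counted)

16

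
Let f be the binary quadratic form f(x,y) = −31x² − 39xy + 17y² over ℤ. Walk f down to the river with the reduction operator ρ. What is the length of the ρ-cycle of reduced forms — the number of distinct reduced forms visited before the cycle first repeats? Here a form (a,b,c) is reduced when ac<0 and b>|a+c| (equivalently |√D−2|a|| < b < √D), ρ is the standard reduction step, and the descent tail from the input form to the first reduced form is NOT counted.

D = 3629, ⌊√D⌋ = 60
descent: ρ → (17,39,-31)  [lands on river]
river: ρ → (-31,23,25)
river: ρ → (25,27,-29)
river: ρ → (-29,31,23)
river: ρ → (23,15,-37)
river: ρ → (-37,59,1)
river: ρ → (1,59,-37)
river: ρ → (-37,15,23)
river: ρ → (23,31,-29)
river: ρ → (-29,27,25)
river: ρ → (25,23,-31)
river: ρ → (-31,39,17)
river: ρ → (17,29,-41)
river: ρ → (-41,53,5)
river: ρ → (5,57,-19)
river: ρ → (-19,57,5)
river: ρ → (5,53,-41)
river: ρ → (-41,29,17)
ρ-cycle length = 18 (tail of 1 descent step not counted)

18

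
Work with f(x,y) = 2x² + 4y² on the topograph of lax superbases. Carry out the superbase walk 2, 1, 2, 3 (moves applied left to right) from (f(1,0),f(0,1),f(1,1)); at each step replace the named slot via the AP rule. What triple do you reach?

start (2,4,6) = (f(1,0),f(0,1),f(1,1))
replace slot 2: 2·(2+6) − 4 = 12 → (2,12,6)
replace slot 1: 2·(12+6) − 2 = 34 → (34,12,6)
replace slot 2: 2·(34+6) − 12 = 68 → (34,68,6)
replace slot 3: 2·(34+68) − 6 = 198 → (34,68,198)

34,68,198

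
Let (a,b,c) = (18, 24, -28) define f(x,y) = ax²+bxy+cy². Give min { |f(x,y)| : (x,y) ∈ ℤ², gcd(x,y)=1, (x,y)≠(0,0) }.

river: ρ → (-28,32,14)
river: ρ → (14,24,-36)
river: ρ → (-36,48,2)
river: ρ → (2,48,-36)
river: ρ → (-36,24,14)
river: ρ → (14,32,-28)
river: ρ → (-28,24,18)
river: ρ → (18,48,-4)
river: ρ → (-4,48,18)
river: ρ → (18,24,-28)
closes: descent 0, river 10
min |a| on river = 2

2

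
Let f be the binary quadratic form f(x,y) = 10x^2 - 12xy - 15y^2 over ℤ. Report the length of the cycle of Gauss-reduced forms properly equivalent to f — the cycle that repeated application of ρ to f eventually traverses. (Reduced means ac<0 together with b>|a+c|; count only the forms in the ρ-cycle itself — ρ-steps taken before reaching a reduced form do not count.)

D = 744, ⌊√D⌋ = 27
descent: ρ → (-15,12,10)  [lands on river]
river: ρ → (10,8,-17)
river: ρ → (-17,26,1)
river: ρ → (1,26,-17)
river: ρ → (-17,8,10)
river: ρ → (10,12,-15)
river: ρ → (-15,18,7)
river: ρ → (7,24,-6)
river: ρ → (-6,24,7)
river: ρ → (7,18,-15)
ρ-cycle length = 10 (tail of 1 descent step not counted)

10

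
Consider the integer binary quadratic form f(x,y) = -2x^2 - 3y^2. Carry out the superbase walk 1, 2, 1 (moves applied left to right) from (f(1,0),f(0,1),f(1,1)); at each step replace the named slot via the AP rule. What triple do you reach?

start (-2,-3,-5) = (f(1,0),f(0,1),f(1,1))
replace slot 1: 2·((-3)+(-5)) − (-2) = -14 → (-14,-3,-5)
replace slot 2: 2·((-14)+(-5)) − (-3) = -35 → (-14,-35,-5)
replace slot 1: 2·((-35)+(-5)) − (-14) = -66 → (-66,-35,-5)

-66,-35,-5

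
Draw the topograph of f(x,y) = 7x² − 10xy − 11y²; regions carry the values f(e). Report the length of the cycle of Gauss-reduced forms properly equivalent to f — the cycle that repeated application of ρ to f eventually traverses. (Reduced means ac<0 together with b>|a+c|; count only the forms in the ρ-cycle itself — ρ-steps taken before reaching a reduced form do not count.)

D = 408, ⌊√D⌋ = 20
descent: ρ → (-11,10,7)  [lands on river]
river: ρ → (7,18,-3)
river: ρ → (-3,18,7)
river: ρ → (7,10,-11)
river: ρ → (-11,12,6)
river: ρ → (6,12,-11)
ρ-cycle length = 6 (tail of 1 descent step not counted)

6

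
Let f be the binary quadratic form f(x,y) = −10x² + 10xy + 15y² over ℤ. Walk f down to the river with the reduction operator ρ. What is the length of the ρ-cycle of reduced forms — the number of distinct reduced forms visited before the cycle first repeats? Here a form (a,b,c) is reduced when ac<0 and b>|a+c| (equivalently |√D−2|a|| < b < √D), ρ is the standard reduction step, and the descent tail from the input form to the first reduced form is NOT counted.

D = 700, ⌊√D⌋ = 26
river: ρ → (15,20,-5)
river: ρ → (-5,20,15)
river: ρ → (15,10,-10)
river: ρ → (-10,10,15)
ρ-cycle length = 4 (tail of 0 descent steps not counted)

4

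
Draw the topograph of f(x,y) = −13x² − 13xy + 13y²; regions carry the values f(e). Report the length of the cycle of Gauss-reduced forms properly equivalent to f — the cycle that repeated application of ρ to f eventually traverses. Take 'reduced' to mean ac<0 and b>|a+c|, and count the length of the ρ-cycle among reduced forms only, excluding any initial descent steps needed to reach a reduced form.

D = 845, ⌊√D⌋ = 29
descent: ρ → (13,13,-13)  [lands on river]
river: ρ → (-13,13,13)
ρ-cycle length = 2 (tail of 1 descent step not counted)

2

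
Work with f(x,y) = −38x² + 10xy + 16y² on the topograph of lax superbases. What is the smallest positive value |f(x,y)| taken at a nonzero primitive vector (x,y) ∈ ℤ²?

descent: ρ → (16,22,-32)  [lands on river]
river: ρ → (-32,42,6)
river: ρ → (6,42,-32)
river: ρ → (-32,22,16)
river: ρ → (16,42,-12)
river: ρ → (-12,30,34)
river: ρ → (34,38,-8)
river: ρ → (-8,42,24)
river: ρ → (24,6,-26)
river: ρ → (-26,46,4)
river: ρ → (4,50,-2)
river: ρ → (-2,50,4)
river: ρ → (4,46,-26)
river: ρ → (-26,6,24)
river: ρ → (24,42,-8)
river: ρ → (-8,38,34)
river: ρ → (34,30,-12)
river: ρ → (-12,42,16)
closes: descent 1, river 18
min |a| on river = 2

2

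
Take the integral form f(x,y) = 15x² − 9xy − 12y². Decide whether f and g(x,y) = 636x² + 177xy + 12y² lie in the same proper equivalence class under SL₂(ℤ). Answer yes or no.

D₁ = 801, D₂ = 801
river cycle of f (length 14): (-12, 9, 15), (15, 21, -6), (-6, 27, 3), (3, 27, -6), (-6, 21, 15), (15, 9, -12), (-12, 15, 12), (12, 9, -15), (-15, 21, 6), (6, 27, -3), … (4 more)
river cycle of g (length 14): (12, 15, -12), (-12, 9, 15), (15, 21, -6), (-6, 27, 3), (3, 27, -6), (-6, 21, 15), (15, 9, -12), (-12, 15, 12), (12, 9, -15), (-15, 21, 6), … (4 more)
cycles coincide ⇒ equivalent

yes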